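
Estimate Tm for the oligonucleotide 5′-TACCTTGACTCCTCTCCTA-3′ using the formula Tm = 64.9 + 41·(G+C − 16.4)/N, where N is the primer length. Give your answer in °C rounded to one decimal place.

48.9°C

Base counts: A=3, T=7, G=1, C=8; G+C = 9, N = 19.
Tm = 64.9 + 41·(9 − 16.4)/19 = 64.9 + -303.40/19 = 48.9°C.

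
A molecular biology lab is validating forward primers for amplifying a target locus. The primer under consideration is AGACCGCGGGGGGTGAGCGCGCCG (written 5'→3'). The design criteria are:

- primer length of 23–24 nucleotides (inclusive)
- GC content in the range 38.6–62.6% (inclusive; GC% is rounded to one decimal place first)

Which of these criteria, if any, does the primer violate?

Base counts: A=3, T=1, G=13, C=7 (length 24).
length: length 24 ✓
GC content: GC 20/24 = 83.3%, outside 38.6–62.6% ✗

Fails: GC content.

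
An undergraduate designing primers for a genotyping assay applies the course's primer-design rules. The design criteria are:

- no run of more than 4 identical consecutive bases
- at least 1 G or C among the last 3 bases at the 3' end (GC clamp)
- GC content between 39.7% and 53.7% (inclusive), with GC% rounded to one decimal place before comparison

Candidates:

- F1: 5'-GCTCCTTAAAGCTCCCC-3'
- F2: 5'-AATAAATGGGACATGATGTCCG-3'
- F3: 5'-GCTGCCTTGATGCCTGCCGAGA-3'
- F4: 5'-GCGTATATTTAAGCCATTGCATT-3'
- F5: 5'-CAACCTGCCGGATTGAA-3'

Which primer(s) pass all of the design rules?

F1 (17 nt, A=3 T=4 G=2 C=8): longest run = 4 ✓; 3' end CCC has 3 G/C ✓; GC 10/17 = 58.8%, outside 39.7–53.7% ✗ — fails.
F2 (22 nt, A=8 T=5 G=6 C=3): longest run = 3 ✓; 3' end CCG has 3 G/C ✓; GC 9/22 = 40.9% ✓ — passes.
F3 (22 nt, A=3 T=5 G=7 C=7): longest run = 2 ✓; 3' end AGA has 1 G/C ✓; GC 14/22 = 63.6%, outside 39.7–53.7% ✗ — fails.
F4 (23 nt, A=6 T=9 G=4 C=4): longest run = 3 ✓; 3' end ATT has 0 G/C, need ≥1 ✗; GC 8/23 = 34.8%, outside 39.7–53.7% ✗ — fails.
F5 (17 nt, A=5 T=3 G=4 C=5): longest run = 2 ✓; 3' end GAA has 1 G/C ✓; GC 9/17 = 52.9% ✓ — passes.

F2 and F5.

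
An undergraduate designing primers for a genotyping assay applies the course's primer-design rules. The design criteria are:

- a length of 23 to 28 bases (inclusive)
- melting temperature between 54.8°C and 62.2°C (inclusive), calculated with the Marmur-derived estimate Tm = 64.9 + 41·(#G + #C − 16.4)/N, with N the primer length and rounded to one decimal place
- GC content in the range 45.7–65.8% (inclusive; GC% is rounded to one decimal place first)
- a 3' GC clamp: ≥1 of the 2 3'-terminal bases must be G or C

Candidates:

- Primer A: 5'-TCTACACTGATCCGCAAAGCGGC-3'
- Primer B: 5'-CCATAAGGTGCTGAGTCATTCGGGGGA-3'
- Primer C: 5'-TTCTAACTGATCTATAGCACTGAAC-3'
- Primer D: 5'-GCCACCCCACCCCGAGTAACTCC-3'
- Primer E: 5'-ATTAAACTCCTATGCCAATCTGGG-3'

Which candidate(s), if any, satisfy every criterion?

Primer A only.

Primer A (23 nt, A=6 T=4 G=5 C=8): length 23 ✓; Tm = 64.9 + 41·(13 − 16.4)/23 = 58.8°C ✓; GC 13/23 = 56.5% ✓; 3' end GC has 2 G/C ✓ — passes.
Primer B (27 nt, A=6 T=6 G=10 C=5): length 27 ✓; Tm = 64.9 + 41·(15 − 16.4)/27 = 62.8°C, outside 54.8–62.2°C ✗; GC 15/27 = 55.6% ✓; 3' end GA has 1 G/C ✓ — fails.
Primer C (25 nt, A=8 T=8 G=3 C=6): length 25 ✓; Tm = 64.9 + 41·(9 − 16.4)/25 = 52.8°C, outside 54.8–62.2°C ✗; GC 9/25 = 36.0%, outside 45.7–65.8% ✗; 3' end AC has 1 G/C ✓ — fails.
Primer D (23 nt, A=5 T=2 G=3 C=13): length 23 ✓; Tm = 64.9 + 41·(16 − 16.4)/23 = 64.2°C, outside 54.8–62.2°C ✗; GC 16/23 = 69.6%, outside 45.7–65.8% ✗; 3' end CC has 2 G/C ✓ — fails.
Primer E (24 nt, A=7 T=7 G=4 C=6): length 24 ✓; Tm = 64.9 + 41·(10 − 16.4)/24 = 54.0°C, outside 54.8–62.2°C ✗; GC 10/24 = 41.7%, outside 45.7–65.8% ✗; 3' end GG has 2 G/C ✓ — fails.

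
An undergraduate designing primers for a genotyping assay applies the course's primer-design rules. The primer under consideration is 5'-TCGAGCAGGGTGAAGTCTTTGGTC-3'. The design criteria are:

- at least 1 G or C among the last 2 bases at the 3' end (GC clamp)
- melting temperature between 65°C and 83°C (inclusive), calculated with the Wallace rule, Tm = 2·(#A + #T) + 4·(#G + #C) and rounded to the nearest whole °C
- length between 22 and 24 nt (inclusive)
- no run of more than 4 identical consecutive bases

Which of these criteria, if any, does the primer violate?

Meets all criteria.

Base counts: A=4, T=7, G=9, C=4 (length 24).
GC clamp: 3' end TC has 1 G/C ✓
Tm: Tm = 2·11 + 4·13 = 74°C ✓
length: length 24 ✓
homopolymer run: longest run = 3 ✓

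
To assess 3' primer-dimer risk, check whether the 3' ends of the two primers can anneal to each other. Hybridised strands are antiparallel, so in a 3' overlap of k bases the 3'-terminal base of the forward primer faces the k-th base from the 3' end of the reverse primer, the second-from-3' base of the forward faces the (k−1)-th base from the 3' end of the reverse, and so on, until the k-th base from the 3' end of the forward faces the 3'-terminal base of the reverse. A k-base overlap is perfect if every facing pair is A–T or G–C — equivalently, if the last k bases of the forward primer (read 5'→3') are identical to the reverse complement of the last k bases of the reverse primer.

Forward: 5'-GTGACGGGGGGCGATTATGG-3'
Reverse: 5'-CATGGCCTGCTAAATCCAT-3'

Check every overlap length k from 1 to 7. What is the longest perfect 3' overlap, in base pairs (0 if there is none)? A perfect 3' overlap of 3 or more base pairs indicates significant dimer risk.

Last 7 bases (5'→3') — forward …ATTATGG, reverse …AATCCAT.
Reverse complement of the reverse primer's last 7 bases: ATGGATT; its first k bases are the reverse complement of the reverse primer's last k bases, so a perfect k-base overlap needs the forward primer's last k bases to equal them.
Comparing (forward last k vs required): k=1: G vs A ✗; k=2: GG vs AT ✗; k=3: TGG vs ATG ✗; k=4: ATGG vs ATGG ✓; k=5: TATGG vs ATGGA ✗; k=6: TTATGG vs ATGGAT ✗; k=7: ATTATGG vs ATGGATT ✗.
Only k = 4 is perfect, so the longest perfect 3' overlap is 4.

Longest perfect overlap: 4 complementary base pairs; significant dimer risk (threshold 3).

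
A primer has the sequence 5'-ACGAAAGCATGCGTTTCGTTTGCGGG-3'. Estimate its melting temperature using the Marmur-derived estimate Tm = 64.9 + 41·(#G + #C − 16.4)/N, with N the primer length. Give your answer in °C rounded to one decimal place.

61.1°C

Base counts: A=5, T=7, G=9, C=5; G+C = 14, N = 26.
Tm = 64.9 + 41·(14 − 16.4)/26 = 64.9 + -98.40/26 = 61.1°C.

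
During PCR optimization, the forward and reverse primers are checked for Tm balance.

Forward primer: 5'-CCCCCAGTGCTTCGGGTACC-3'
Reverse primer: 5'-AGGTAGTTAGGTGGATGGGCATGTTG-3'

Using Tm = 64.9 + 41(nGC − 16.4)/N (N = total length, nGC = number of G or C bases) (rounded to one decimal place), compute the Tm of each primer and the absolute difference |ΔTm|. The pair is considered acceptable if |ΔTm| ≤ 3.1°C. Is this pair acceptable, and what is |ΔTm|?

|ΔTm| = 0.5°C; the pair is acceptable.

Forward: G+C = 14, N = 20 → Tm = 64.9 + 41·(14 − 16.4)/20 = 60.0°C.
Reverse: G+C = 13, N = 26 → Tm = 64.9 + 41·(13 − 16.4)/26 = 59.5°C.
|ΔTm| = |60.0 − 59.5| = 0.5°C, ≤ 3.1°C.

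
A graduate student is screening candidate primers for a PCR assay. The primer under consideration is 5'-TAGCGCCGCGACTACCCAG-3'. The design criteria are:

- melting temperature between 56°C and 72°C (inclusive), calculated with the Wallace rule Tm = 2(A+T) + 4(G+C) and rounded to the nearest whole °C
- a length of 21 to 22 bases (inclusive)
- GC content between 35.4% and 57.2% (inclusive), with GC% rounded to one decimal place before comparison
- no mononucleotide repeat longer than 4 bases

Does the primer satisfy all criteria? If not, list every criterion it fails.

Base counts: A=4, T=2, G=5, C=8 (length 19).
Tm: Tm = 2·6 + 4·13 = 64°C ✓
length: length 19, outside 21–22 ✗
GC content: GC 13/19 = 68.4%, outside 35.4–57.2% ✗
homopolymer run: longest run = 3 ✓

Fails: length, GC content.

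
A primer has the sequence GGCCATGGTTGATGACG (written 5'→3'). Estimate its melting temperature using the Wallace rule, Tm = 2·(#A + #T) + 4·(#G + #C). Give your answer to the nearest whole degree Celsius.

54°C

Base counts: A=3, T=4, G=7, C=3 (length 17).
Tm = 2·(3+4) + 4·(7+3) = 2·7 + 4·10 = 14 + 40 = 54°C.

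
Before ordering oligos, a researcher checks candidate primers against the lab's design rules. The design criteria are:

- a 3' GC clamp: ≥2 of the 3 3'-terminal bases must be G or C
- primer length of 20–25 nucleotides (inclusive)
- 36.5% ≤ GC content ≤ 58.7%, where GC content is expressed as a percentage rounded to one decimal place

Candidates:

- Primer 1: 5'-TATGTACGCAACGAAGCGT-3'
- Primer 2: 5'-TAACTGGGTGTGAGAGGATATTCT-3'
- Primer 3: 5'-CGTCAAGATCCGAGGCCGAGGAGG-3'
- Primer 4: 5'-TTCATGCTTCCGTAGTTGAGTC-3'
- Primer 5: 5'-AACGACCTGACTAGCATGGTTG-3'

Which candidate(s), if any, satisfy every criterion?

Primer 4 only.

Primer 1 (19 nt, A=6 T=4 G=5 C=4): 3' end CGT has 2 G/C ✓; length 19, outside 20–25 ✗; GC 9/19 = 47.4% ✓ — fails.
Primer 2 (24 nt, A=6 T=8 G=8 C=2): 3' end TCT has 1 G/C, need ≥2 ✗; length 24 ✓; GC 10/24 = 41.7% ✓ — fails.
Primer 3 (24 nt, A=6 T=2 G=10 C=6): 3' end AGG has 2 G/C ✓; length 24 ✓; GC 16/24 = 66.7%, outside 36.5–58.7% ✗ — fails.
Primer 4 (22 nt, A=3 T=9 G=5 C=5): 3' end GTC has 2 G/C ✓; length 22 ✓; GC 10/22 = 45.5% ✓ — passes.
Primer 5 (22 nt, A=6 T=5 G=6 C=5): 3' end TTG has 1 G/C, need ≥2 ✗; length 22 ✓; GC 11/22 = 50.0% ✓ — fails.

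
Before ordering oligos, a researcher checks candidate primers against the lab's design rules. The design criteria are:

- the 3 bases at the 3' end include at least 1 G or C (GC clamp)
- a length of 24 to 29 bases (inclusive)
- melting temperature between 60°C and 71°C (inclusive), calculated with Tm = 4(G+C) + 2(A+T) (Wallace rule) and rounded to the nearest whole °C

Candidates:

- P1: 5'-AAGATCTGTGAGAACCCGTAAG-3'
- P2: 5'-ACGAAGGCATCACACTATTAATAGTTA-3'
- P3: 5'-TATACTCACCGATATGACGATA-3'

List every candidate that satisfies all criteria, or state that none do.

None of the candidates satisfy all criteria.

P1 (22 nt, A=8 T=4 G=6 C=4): 3' end AAG has 1 G/C ✓; length 22, outside 24–29 ✗; Tm = 2·12 + 4·10 = 64°C ✓ — fails.
P2 (27 nt, A=11 T=7 G=4 C=5): 3' end TTA has 0 G/C, need ≥1 ✗; length 27 ✓; Tm = 2·18 + 4·9 = 72°C, outside 60–71°C ✗ — fails.
P3 (22 nt, A=8 T=6 G=3 C=5): 3' end ATA has 0 G/C, need ≥1 ✗; length 22, outside 24–29 ✗; Tm = 2·14 + 4·8 = 60°C ✓ — fails.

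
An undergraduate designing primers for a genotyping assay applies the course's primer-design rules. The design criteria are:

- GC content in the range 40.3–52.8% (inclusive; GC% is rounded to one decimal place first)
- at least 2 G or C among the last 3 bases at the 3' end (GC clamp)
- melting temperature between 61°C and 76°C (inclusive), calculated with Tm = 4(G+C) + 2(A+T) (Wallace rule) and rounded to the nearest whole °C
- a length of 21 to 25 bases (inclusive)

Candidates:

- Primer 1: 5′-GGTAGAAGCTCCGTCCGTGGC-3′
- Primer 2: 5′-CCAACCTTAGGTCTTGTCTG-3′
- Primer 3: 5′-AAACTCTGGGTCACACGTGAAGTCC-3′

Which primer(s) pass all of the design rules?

Primer 3 only.

Primer 1 (21 nt, A=3 T=4 G=8 C=6): GC 14/21 = 66.7%, outside 40.3–52.8% ✗; 3' end GGC has 3 G/C ✓; Tm = 2·7 + 4·14 = 70°C ✓; length 21 ✓ — fails.
Primer 2 (20 nt, A=3 T=7 G=4 C=6): GC 10/20 = 50.0% ✓; 3' end CTG has 2 G/C ✓; Tm = 2·10 + 4·10 = 60°C, outside 61–76°C ✗; length 20, outside 21–25 ✗ — fails.
Primer 3 (25 nt, A=7 T=5 G=6 C=7): GC 13/25 = 52.0% ✓; 3' end TCC has 2 G/C ✓; Tm = 2·12 + 4·13 = 76°C ✓; length 25 ✓ — passes.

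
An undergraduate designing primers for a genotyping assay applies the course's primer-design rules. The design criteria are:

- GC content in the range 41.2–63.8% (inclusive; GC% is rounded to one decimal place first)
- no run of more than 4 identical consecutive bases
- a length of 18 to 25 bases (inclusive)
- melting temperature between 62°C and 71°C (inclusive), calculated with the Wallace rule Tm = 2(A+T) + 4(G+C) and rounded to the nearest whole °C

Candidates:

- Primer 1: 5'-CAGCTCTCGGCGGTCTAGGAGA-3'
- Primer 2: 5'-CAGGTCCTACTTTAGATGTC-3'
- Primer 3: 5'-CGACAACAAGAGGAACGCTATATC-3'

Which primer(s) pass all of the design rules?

Primer 1 (22 nt, A=4 T=4 G=8 C=6): GC 14/22 = 63.6% ✓; longest run = 2 ✓; length 22 ✓; Tm = 2·8 + 4·14 = 72°C, outside 62–71°C ✗ — fails.
Primer 2 (20 nt, A=4 T=7 G=4 C=5): GC 9/20 = 45.0% ✓; longest run = 3 ✓; length 20 ✓; Tm = 2·11 + 4·9 = 58°C, outside 62–71°C ✗ — fails.
Primer 3 (24 nt, A=10 T=3 G=5 C=6): GC 11/24 = 45.8% ✓; longest run = 2 ✓; length 24 ✓; Tm = 2·13 + 4·11 = 70°C ✓ — passes.

Primer 3 only.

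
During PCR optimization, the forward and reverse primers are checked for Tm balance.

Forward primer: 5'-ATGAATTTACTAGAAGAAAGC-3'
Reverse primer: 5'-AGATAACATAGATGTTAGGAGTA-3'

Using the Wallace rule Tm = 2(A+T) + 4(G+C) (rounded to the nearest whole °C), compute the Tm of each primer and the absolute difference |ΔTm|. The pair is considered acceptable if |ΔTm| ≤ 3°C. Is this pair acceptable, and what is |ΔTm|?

|ΔTm| = 6°C; the pair is not acceptable.

Forward: A=10 T=5 G=4 C=2 → Tm = 2·15 + 4·6 = 54°C.
Reverse: A=10 T=6 G=6 C=1 → Tm = 2·16 + 4·7 = 60°C.
|ΔTm| = |54 − 60| = 6°C, > 3°C.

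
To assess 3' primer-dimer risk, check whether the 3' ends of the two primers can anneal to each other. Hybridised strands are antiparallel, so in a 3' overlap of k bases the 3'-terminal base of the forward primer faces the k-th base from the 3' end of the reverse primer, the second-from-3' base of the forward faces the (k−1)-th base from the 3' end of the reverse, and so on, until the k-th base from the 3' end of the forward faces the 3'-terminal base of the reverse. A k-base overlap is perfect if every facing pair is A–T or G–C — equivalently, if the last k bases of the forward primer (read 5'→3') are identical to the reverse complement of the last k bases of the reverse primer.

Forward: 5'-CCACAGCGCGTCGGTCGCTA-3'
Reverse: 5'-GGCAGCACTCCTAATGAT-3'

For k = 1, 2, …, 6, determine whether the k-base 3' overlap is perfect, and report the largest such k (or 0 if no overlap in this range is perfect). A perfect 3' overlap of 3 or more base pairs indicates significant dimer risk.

Longest perfect overlap: 1 complementary base pair; below the dimer-risk threshold (threshold 3).

Last 6 bases (5'→3') — forward …TCGCTA, reverse …AATGAT.
Reverse complement of the reverse primer's last 6 bases: ATCATT; its first k bases are the reverse complement of the reverse primer's last k bases, so a perfect k-base overlap needs the forward primer's last k bases to equal them.
Comparing (forward last k vs required): k=1: A vs A ✓; k=2: TA vs AT ✗; k=3: CTA vs ATC ✗; k=4: GCTA vs ATCA ✗; k=5: CGCTA vs ATCAT ✗; k=6: TCGCTA vs ATCATT ✗.
Only k = 1 is perfect, so the longest perfect 3' overlap is 1.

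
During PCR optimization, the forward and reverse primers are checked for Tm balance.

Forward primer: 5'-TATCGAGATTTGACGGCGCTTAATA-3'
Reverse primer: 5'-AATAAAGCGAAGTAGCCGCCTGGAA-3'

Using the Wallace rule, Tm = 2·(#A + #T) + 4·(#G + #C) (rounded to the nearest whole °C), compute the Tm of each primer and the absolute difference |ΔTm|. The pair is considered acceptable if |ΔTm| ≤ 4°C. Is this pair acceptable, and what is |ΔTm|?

Forward: A=7 T=8 G=6 C=4 → Tm = 2·15 + 4·10 = 70°C.
Reverse: A=10 T=3 G=7 C=5 → Tm = 2·13 + 4·12 = 74°C.
|ΔTm| = |70 − 74| = 4°C, ≤ 4°C.

|ΔTm| = 4°C; the pair is acceptable.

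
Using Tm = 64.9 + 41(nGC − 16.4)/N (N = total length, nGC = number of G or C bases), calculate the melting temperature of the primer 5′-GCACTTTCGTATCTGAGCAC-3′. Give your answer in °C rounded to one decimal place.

Base counts: A=4, T=6, G=4, C=6; G+C = 10, N = 20.
Tm = 64.9 + 41·(10 − 16.4)/20 = 64.9 + -262.40/20 = 51.8°C.

51.8°C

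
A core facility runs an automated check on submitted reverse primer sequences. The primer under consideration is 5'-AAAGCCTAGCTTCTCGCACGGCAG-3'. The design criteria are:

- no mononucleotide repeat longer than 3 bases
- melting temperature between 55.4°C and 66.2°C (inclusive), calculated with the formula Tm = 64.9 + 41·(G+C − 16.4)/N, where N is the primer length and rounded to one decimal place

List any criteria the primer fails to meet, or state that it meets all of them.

Meets all criteria.

Base counts: A=6, T=4, G=6, C=8 (length 24).
homopolymer run: longest run = 3 ✓
Tm: Tm = 64.9 + 41·(14 − 16.4)/24 = 60.8°C ✓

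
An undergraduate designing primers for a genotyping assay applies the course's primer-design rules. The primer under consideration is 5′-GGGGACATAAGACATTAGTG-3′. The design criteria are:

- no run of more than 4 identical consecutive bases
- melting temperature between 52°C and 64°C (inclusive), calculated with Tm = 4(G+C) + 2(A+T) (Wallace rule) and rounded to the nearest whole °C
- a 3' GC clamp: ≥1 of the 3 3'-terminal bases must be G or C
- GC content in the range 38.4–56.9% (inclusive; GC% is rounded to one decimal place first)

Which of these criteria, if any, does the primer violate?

Base counts: A=7, T=4, G=7, C=2 (length 20).
homopolymer run: longest run = 4 ✓
Tm: Tm = 2·11 + 4·9 = 58°C ✓
GC clamp: 3' end GTG has 2 G/C ✓
GC content: GC 9/20 = 45.0% ✓

Meets all criteria.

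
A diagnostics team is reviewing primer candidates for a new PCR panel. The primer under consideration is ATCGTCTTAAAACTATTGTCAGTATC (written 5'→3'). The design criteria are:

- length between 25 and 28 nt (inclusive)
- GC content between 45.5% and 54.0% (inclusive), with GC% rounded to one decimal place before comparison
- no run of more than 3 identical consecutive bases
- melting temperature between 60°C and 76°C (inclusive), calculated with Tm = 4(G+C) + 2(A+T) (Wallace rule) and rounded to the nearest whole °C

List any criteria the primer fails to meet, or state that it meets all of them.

Fails: GC content, homopolymer run.

Base counts: A=8, T=10, G=3, C=5 (length 26).
length: length 26 ✓
GC content: GC 8/26 = 30.8%, outside 45.5–54.0% ✗
homopolymer run: longest run = 4, exceeds 3 ✗
Tm: Tm = 2·18 + 4·8 = 68°C ✓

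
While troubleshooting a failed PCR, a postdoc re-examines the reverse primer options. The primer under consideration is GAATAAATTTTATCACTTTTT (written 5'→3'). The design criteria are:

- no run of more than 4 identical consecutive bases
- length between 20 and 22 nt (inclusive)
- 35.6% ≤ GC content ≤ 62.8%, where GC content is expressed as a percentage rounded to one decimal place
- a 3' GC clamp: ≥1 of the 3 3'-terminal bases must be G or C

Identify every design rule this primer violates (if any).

Base counts: A=7, T=11, G=1, C=2 (length 21).
homopolymer run: longest run = 5, exceeds 4 ✗
length: length 21 ✓
GC content: GC 3/21 = 14.3%, outside 35.6–62.8% ✗
GC clamp: 3' end TTT has 0 G/C, need ≥1 ✗

Fails: homopolymer run, GC content, GC clamp.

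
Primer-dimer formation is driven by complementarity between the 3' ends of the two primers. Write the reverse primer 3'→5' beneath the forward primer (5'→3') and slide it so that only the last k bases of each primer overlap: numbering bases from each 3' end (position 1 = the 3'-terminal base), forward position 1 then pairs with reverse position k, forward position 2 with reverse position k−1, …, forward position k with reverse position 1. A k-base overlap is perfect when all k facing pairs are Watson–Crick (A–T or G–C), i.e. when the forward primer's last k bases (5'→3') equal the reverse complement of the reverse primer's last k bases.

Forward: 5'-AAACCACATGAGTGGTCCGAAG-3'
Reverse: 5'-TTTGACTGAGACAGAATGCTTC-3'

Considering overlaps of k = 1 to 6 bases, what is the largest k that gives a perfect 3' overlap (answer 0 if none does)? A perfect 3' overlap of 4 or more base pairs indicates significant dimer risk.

Longest perfect overlap: 4 complementary base pairs; significant dimer risk (threshold 4).

Last 6 bases (5'→3') — forward …CCGAAG, reverse …TGCTTC.
Reverse complement of the reverse primer's last 6 bases: GAAGCA; its first k bases are the reverse complement of the reverse primer's last k bases, so a perfect k-base overlap needs the forward primer's last k bases to equal them.
Comparing (forward last k vs required): k=1: G vs G ✓; k=2: AG vs GA ✗; k=3: AAG vs GAA ✗; k=4: GAAG vs GAAG ✓; k=5: CGAAG vs GAAGC ✗; k=6: CCGAAG vs GAAGCA ✗.
Perfect overlaps at k = 1, 4; the largest is 4.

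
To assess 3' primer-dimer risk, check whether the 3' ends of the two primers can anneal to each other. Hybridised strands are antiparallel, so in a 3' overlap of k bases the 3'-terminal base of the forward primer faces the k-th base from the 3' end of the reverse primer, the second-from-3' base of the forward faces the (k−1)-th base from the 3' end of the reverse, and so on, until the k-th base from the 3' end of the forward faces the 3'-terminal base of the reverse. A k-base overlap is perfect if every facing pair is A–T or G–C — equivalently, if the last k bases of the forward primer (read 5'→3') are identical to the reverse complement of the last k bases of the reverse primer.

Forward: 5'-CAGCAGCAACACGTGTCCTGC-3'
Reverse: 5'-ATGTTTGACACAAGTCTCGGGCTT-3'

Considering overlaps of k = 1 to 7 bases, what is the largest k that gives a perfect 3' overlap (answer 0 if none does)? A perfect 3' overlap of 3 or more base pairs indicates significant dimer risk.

Last 7 bases (5'→3') — forward …GTCCTGC, reverse …CGGGCTT.
Reverse complement of the reverse primer's last 7 bases: AAGCCCG; its first k bases are the reverse complement of the reverse primer's last k bases, so a perfect k-base overlap needs the forward primer's last k bases to equal them.
Comparing (forward last k vs required): k=1: C vs A ✗; k=2: GC vs AA ✗; k=3: TGC vs AAG ✗; k=4: CTGC vs AAGC ✗; k=5: CCTGC vs AAGCC ✗; k=6: TCCTGC vs AAGCCC ✗; k=7: GTCCTGC vs AAGCCCG ✗.
No overlap length from 1 to 7 is perfect, so the longest perfect 3' overlap is 0.

Longest perfect overlap: 0 complementary base pairs; below the dimer-risk threshold (threshold 3).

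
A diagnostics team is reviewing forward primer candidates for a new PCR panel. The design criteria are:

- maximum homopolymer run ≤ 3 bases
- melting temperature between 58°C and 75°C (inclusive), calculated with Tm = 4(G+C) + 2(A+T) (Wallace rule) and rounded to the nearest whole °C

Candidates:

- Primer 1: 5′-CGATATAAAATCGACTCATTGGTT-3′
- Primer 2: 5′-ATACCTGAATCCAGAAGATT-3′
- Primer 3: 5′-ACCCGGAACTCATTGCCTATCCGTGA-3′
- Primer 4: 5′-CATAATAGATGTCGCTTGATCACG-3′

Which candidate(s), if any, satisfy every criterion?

Primer 1 (24 nt, A=8 T=8 G=4 C=4): longest run = 4, exceeds 3 ✗; Tm = 2·16 + 4·8 = 64°C ✓ — fails.
Primer 2 (20 nt, A=8 T=5 G=3 C=4): longest run = 2 ✓; Tm = 2·13 + 4·7 = 54°C, outside 58–75°C ✗ — fails.
Primer 3 (26 nt, A=6 T=6 G=5 C=9): longest run = 3 ✓; Tm = 2·12 + 4·14 = 80°C, outside 58–75°C ✗ — fails.
Primer 4 (24 nt, A=7 T=7 G=5 C=5): longest run = 2 ✓; Tm = 2·14 + 4·10 = 68°C ✓ — passes.

Primer 4 only.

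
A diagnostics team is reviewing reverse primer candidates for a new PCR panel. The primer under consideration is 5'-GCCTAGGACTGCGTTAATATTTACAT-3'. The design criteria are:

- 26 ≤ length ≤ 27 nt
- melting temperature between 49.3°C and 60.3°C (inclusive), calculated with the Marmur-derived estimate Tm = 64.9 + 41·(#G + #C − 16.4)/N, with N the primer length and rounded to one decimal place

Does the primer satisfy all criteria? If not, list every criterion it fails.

Meets all criteria.

Base counts: A=7, T=9, G=5, C=5 (length 26).
length: length 26 ✓
Tm: Tm = 64.9 + 41·(10 − 16.4)/26 = 54.8°C ✓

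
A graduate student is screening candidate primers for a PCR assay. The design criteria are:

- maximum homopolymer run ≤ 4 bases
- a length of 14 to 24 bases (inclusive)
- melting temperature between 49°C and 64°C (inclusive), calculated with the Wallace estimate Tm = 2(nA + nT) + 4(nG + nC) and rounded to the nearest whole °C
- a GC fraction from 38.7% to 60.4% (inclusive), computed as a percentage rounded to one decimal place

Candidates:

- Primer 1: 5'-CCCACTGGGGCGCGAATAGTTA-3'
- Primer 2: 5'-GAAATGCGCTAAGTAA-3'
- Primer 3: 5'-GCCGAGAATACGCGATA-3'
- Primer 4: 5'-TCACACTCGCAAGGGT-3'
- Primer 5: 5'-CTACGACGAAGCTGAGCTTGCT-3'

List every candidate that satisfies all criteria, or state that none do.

Primer 3 and Primer 4.

Primer 1 (22 nt, A=5 T=4 G=7 C=6): longest run = 4 ✓; length 22 ✓; Tm = 2·9 + 4·13 = 70°C, outside 49–64°C ✗; GC 13/22 = 59.1% ✓ — fails.
Primer 2 (16 nt, A=7 T=3 G=4 C=2): longest run = 3 ✓; length 16 ✓; Tm = 2·10 + 4·6 = 44°C, outside 49–64°C ✗; GC 6/16 = 37.5%, outside 38.7–60.4% ✗ — fails.
Primer 3 (17 nt, A=6 T=2 G=5 C=4): longest run = 2 ✓; length 17 ✓; Tm = 2·8 + 4·9 = 52°C ✓; GC 9/17 = 52.9% ✓ — passes.
Primer 4 (16 nt, A=4 T=3 G=4 C=5): longest run = 3 ✓; length 16 ✓; Tm = 2·7 + 4·9 = 50°C ✓; GC 9/16 = 56.3% ✓ — passes.
Primer 5 (22 nt, A=5 T=5 G=6 C=6): longest run = 2 ✓; length 22 ✓; Tm = 2·10 + 4·12 = 68°C, outside 49–64°C ✗; GC 12/22 = 54.5% ✓ — fails.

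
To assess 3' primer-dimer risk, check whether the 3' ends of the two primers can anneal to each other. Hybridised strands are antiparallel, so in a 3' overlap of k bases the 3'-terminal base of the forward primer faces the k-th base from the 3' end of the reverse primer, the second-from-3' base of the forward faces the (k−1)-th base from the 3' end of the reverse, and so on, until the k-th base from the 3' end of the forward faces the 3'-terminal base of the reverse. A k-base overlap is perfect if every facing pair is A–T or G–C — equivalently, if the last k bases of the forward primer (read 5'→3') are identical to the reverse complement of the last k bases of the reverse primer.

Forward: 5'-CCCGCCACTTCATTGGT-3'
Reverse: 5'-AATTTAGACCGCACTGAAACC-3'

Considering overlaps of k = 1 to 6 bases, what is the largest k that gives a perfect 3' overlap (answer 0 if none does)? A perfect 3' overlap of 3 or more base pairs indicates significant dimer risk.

Last 6 bases (5'→3') — forward …ATTGGT, reverse …GAAACC.
Reverse complement of the reverse primer's last 6 bases: GGTTTC; its first k bases are the reverse complement of the reverse primer's last k bases, so a perfect k-base overlap needs the forward primer's last k bases to equal them.
Comparing (forward last k vs required): k=1: T vs G ✗; k=2: GT vs GG ✗; k=3: GGT vs GGT ✓; k=4: TGGT vs GGTT ✗; k=5: TTGGT vs GGTTT ✗; k=6: ATTGGT vs GGTTTC ✗.
Only k = 3 is perfect, so the longest perfect 3' overlap is 3.

Longest perfect overlap: 3 complementary base pairs; significant dimer risk (threshold 3).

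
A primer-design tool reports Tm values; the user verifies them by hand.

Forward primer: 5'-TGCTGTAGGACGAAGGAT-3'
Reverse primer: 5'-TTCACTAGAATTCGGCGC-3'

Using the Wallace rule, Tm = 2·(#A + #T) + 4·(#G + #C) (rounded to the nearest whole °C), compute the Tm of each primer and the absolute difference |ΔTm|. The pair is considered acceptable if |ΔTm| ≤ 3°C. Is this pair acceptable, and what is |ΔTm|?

|ΔTm| = 0°C; the pair is acceptable.

Forward: A=5 T=4 G=7 C=2 → Tm = 2·9 + 4·9 = 54°C.
Reverse: A=4 T=5 G=4 C=5 → Tm = 2·9 + 4·9 = 54°C.
|ΔTm| = |54 − 54| = 0°C, ≤ 3°C.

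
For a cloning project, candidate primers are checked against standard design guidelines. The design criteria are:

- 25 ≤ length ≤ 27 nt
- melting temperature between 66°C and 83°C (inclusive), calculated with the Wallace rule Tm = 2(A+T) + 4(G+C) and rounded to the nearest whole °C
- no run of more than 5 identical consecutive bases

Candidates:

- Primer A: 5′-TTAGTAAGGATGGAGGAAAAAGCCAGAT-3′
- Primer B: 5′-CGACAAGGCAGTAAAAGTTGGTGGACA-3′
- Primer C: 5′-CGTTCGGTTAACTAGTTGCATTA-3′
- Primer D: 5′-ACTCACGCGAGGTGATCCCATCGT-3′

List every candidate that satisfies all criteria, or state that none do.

Primer B only.

Primer A (28 nt, A=12 T=5 G=9 C=2): length 28, outside 25–27 ✗; Tm = 2·17 + 4·11 = 78°C ✓; longest run = 5 ✓ — fails.
Primer B (27 nt, A=10 T=4 G=9 C=4): length 27 ✓; Tm = 2·14 + 4·13 = 80°C ✓; longest run = 4 ✓ — passes.
Primer C (23 nt, A=5 T=9 G=5 C=4): length 23, outside 25–27 ✗; Tm = 2·14 + 4·9 = 64°C, outside 66–83°C ✗; longest run = 2 ✓ — fails.
Primer D (24 nt, A=5 T=5 G=6 C=8): length 24, outside 25–27 ✗; Tm = 2·10 + 4·14 = 76°C ✓; longest run = 3 ✓ — fails.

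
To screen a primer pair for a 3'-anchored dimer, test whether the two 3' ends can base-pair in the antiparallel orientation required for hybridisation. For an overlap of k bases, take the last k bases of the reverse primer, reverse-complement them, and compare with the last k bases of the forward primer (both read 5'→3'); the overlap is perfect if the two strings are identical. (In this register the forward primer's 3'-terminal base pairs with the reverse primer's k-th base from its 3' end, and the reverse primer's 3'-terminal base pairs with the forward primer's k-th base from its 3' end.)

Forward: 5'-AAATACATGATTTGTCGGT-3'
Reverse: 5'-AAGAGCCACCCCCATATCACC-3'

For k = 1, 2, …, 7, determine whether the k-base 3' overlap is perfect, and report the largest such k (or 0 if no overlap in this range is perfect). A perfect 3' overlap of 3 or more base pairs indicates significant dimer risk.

Last 7 bases (5'→3') — forward …TGTCGGT, reverse …TATCACC.
Reverse complement of the reverse primer's last 7 bases: GGTGATA; its first k bases are the reverse complement of the reverse primer's last k bases, so a perfect k-base overlap needs the forward primer's last k bases to equal them.
Comparing (forward last k vs required): k=1: T vs G ✗; k=2: GT vs GG ✗; k=3: GGT vs GGT ✓; k=4: CGGT vs GGTG ✗; k=5: TCGGT vs GGTGA ✗; k=6: GTCGGT vs GGTGAT ✗; k=7: TGTCGGT vs GGTGATA ✗.
Only k = 3 is perfect, so the longest perfect 3' overlap is 3.

Longest perfect overlap: 3 complementary base pairs; significant dimer risk (threshold 3).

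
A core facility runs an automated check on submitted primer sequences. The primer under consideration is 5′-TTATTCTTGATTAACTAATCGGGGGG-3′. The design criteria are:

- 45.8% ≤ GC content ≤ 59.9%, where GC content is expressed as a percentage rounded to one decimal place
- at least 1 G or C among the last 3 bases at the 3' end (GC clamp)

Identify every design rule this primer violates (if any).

Fails: GC content.

Base counts: A=6, T=10, G=7, C=3 (length 26).
GC content: GC 10/26 = 38.5%, outside 45.8–59.9% ✗
GC clamp: 3' end GGG has 3 G/C ✓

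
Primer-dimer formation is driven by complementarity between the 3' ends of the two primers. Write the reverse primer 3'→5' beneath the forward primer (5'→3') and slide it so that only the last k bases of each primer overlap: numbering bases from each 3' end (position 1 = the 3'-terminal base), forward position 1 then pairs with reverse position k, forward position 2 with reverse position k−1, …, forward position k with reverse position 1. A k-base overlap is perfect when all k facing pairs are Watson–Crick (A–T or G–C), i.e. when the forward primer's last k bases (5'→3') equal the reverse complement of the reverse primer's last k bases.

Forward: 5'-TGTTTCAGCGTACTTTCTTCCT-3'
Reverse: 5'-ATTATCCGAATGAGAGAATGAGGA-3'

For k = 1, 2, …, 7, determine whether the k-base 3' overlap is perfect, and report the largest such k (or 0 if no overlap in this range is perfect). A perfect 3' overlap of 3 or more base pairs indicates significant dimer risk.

Longest perfect overlap: 4 complementary base pairs; significant dimer risk (threshold 3).

Last 7 bases (5'→3') — forward …TCTTCCT, reverse …ATGAGGA.
Reverse complement of the reverse primer's last 7 bases: TCCTCAT; its first k bases are the reverse complement of the reverse primer's last k bases, so a perfect k-base overlap needs the forward primer's last k bases to equal them.
Comparing (forward last k vs required): k=1: T vs T ✓; k=2: CT vs TC ✗; k=3: CCT vs TCC ✗; k=4: TCCT vs TCCT ✓; k=5: TTCCT vs TCCTC ✗; k=6: CTTCCT vs TCCTCA ✗; k=7: TCTTCCT vs TCCTCAT ✗.
Perfect overlaps at k = 1, 4; the largest is 4.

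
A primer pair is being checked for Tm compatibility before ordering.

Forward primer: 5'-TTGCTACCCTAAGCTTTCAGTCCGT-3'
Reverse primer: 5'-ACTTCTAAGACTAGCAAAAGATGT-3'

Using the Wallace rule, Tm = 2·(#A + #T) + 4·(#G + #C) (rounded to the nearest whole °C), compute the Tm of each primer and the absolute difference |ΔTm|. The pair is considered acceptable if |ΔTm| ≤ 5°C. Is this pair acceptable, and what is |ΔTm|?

|ΔTm| = 10°C; the pair is not acceptable.

Forward: A=4 T=9 G=4 C=8 → Tm = 2·13 + 4·12 = 74°C.
Reverse: A=10 T=6 G=4 C=4 → Tm = 2·16 + 4·8 = 64°C.
|ΔTm| = |74 − 64| = 10°C, > 5°C.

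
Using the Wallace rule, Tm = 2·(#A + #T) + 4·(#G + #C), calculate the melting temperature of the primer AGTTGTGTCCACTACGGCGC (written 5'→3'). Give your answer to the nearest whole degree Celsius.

Base counts: A=3, T=5, G=6, C=6 (length 20).
Tm = 2·(3+5) + 4·(6+6) = 2·8 + 4·12 = 16 + 48 = 64°C.

64°C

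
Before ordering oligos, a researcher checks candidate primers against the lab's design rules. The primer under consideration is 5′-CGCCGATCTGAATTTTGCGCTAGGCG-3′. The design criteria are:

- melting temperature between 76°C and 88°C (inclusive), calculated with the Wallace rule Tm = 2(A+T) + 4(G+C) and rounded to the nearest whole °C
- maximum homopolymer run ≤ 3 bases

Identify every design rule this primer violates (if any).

Base counts: A=4, T=7, G=8, C=7 (length 26).
Tm: Tm = 2·11 + 4·15 = 82°C ✓
homopolymer run: longest run = 4, exceeds 3 ✗

Fails: homopolymer run.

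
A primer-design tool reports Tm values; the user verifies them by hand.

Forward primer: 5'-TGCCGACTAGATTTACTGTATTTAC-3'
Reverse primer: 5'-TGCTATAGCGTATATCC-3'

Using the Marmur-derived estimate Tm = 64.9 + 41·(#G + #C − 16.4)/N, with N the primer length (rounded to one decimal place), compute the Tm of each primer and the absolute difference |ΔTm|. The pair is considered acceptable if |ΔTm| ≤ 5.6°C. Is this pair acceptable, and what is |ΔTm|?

Forward: G+C = 9, N = 25 → Tm = 64.9 + 41·(9 − 16.4)/25 = 52.8°C.
Reverse: G+C = 7, N = 17 → Tm = 64.9 + 41·(7 − 16.4)/17 = 42.2°C.
|ΔTm| = |52.8 − 42.2| = 10.6°C, > 5.6°C.

|ΔTm| = 10.6°C; the pair is not acceptable.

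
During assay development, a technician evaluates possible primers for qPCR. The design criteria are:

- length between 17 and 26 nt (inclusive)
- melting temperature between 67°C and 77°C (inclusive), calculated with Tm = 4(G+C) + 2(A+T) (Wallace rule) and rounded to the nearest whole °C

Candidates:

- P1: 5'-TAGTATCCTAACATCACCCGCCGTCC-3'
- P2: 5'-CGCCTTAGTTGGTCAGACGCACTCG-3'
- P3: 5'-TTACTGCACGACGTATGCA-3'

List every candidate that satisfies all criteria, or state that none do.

None of the candidates satisfy all criteria.

P1 (26 nt, A=6 T=6 G=3 C=11): length 26 ✓; Tm = 2·12 + 4·14 = 80°C, outside 67–77°C ✗ — fails.
P2 (25 nt, A=4 T=6 G=7 C=8): length 25 ✓; Tm = 2·10 + 4·15 = 80°C, outside 67–77°C ✗ — fails.
P3 (19 nt, A=5 T=5 G=4 C=5): length 19 ✓; Tm = 2·10 + 4·9 = 56°C, outside 67–77°C ✗ — fails.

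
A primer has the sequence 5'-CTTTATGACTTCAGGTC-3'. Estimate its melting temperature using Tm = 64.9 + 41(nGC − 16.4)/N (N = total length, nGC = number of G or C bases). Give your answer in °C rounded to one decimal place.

Base counts: A=3, T=7, G=3, C=4; G+C = 7, N = 17.
Tm = 64.9 + 41·(7 − 16.4)/17 = 64.9 + -385.40/17 = 42.2°C.

42.2°C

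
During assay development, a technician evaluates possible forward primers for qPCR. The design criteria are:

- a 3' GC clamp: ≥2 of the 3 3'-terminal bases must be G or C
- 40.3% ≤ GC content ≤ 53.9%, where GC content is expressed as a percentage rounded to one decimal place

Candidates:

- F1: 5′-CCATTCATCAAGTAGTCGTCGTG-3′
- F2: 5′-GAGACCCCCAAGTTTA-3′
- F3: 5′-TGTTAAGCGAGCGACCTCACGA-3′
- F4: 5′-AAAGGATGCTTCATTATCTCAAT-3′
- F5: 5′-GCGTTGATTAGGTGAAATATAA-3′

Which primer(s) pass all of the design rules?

F1 (23 nt, A=5 T=7 G=5 C=6): 3' end GTG has 2 G/C ✓; GC 11/23 = 47.8% ✓ — passes.
F2 (16 nt, A=5 T=3 G=3 C=5): 3' end TTA has 0 G/C, need ≥2 ✗; GC 8/16 = 50.0% ✓ — fails.
F3 (22 nt, A=6 T=4 G=6 C=6): 3' end CGA has 2 G/C ✓; GC 12/22 = 54.5%, outside 40.3–53.9% ✗ — fails.
F4 (23 nt, A=8 T=8 G=3 C=4): 3' end AAT has 0 G/C, need ≥2 ✗; GC 7/23 = 30.4%, outside 40.3–53.9% ✗ — fails.
F5 (22 nt, A=8 T=7 G=6 C=1): 3' end TAA has 0 G/C, need ≥2 ✗; GC 7/22 = 31.8%, outside 40.3–53.9% ✗ — fails.

F1 only.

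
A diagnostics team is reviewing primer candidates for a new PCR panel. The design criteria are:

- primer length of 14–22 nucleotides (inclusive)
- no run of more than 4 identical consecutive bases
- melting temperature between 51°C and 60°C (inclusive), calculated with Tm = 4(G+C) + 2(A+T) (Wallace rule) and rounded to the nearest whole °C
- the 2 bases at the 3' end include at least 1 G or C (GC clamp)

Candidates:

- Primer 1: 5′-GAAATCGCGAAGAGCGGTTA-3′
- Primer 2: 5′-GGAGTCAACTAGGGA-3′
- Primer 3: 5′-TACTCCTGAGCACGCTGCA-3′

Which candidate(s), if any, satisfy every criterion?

Primer 3 only.

Primer 1 (20 nt, A=7 T=3 G=7 C=3): length 20 ✓; longest run = 3 ✓; Tm = 2·10 + 4·10 = 60°C ✓; 3' end TA has 0 G/C, need ≥1 ✗ — fails.
Primer 2 (15 nt, A=5 T=2 G=6 C=2): length 15 ✓; longest run = 3 ✓; Tm = 2·7 + 4·8 = 46°C, outside 51–60°C ✗; 3' end GA has 1 G/C ✓ — fails.
Primer 3 (19 nt, A=4 T=4 G=4 C=7): length 19 ✓; longest run = 2 ✓; Tm = 2·8 + 4·11 = 60°C ✓; 3' end CA has 1 G/C ✓ — passes.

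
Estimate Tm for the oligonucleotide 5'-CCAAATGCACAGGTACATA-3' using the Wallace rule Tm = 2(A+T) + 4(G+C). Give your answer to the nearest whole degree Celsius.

Base counts: A=8, T=3, G=3, C=5 (length 19).
Tm = 2·(8+3) + 4·(3+5) = 2·11 + 4·8 = 22 + 32 = 54°C.

54°C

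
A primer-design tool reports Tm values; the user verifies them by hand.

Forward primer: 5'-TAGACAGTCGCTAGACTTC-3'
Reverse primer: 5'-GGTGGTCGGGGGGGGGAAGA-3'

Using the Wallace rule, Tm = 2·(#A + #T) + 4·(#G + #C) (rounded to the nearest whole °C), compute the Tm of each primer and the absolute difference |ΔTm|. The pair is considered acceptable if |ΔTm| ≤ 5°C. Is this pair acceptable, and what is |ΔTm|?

Forward: A=5 T=5 G=4 C=5 → Tm = 2·10 + 4·9 = 56°C.
Reverse: A=3 T=2 G=14 C=1 → Tm = 2·5 + 4·15 = 70°C.
|ΔTm| = |56 − 70| = 14°C, > 5°C.

|ΔTm| = 14°C; the pair is not acceptable.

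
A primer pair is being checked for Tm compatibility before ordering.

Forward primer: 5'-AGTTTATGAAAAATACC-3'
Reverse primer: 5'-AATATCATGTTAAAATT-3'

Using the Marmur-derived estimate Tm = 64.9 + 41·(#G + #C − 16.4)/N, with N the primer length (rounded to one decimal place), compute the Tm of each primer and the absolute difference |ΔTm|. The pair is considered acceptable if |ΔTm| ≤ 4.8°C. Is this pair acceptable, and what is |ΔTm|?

|ΔTm| = 4.8°C; the pair is acceptable.

Forward: G+C = 4, N = 17 → Tm = 64.9 + 41·(4 − 16.4)/17 = 35.0°C.
Reverse: G+C = 2, N = 17 → Tm = 64.9 + 41·(2 − 16.4)/17 = 30.2°C.
|ΔTm| = |35.0 − 30.2| = 4.8°C, ≤ 4.8°C.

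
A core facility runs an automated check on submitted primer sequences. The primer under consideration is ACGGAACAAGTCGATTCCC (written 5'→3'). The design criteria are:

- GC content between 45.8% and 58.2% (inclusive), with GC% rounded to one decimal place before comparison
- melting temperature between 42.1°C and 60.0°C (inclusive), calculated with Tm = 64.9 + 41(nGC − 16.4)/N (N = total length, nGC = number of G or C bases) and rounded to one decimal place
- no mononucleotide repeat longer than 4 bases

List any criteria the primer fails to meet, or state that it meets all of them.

Base counts: A=6, T=3, G=4, C=6 (length 19).
GC content: GC 10/19 = 52.6% ✓
Tm: Tm = 64.9 + 41·(10 − 16.4)/19 = 51.1°C ✓
homopolymer run: longest run = 3 ✓

Meets all criteria.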